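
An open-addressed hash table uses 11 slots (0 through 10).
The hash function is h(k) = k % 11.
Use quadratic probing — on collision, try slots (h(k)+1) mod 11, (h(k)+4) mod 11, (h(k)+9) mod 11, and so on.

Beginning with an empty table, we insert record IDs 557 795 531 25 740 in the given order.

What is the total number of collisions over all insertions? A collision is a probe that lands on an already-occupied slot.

8

557: h=7 -> slot 7
795: h=3 -> slot 3
531: h=3, probe 3,4 -> slot 4
25: h=3, probe 3,4,7,1 -> slot 1
740: h=3, probe 3,4,7,1,8 -> slot 8
Table: [—, 25, —, 795, 531, —, —, 557, 740, —, —]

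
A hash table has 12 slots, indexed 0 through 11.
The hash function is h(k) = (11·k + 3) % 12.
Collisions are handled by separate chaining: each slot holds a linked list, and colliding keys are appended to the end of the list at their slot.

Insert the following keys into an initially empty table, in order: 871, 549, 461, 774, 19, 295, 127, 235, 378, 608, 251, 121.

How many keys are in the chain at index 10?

Insert 871: h=8, bucket 8 empty -> new chain.
Insert 549: h=6, bucket 6 empty -> new chain.
Insert 461: h=10, bucket 10 empty -> new chain.
Insert 774: h=9, bucket 9 empty -> new chain.
Insert 19: h=8, bucket 8 nonempty -> append to chain.
Insert 295: h=8, bucket 8 nonempty -> append to chain.
Insert 127: h=8, bucket 8 nonempty -> append to chain.
Insert 235: h=8, bucket 8 nonempty -> append to chain.
Insert 378: h=9, bucket 9 nonempty -> append to chain.
Insert 608: h=7, bucket 7 empty -> new chain.
Insert 251: h=4, bucket 4 empty -> new chain.
Insert 121: h=2, bucket 2 empty -> new chain.
Final buckets:
0: .
1: .
2: 121
3: .
4: 251
5: .
6: 549
7: 608
8: 871 -> 19 -> 295 -> 127 -> 235
9: 774 -> 378
10: 461
11: .

1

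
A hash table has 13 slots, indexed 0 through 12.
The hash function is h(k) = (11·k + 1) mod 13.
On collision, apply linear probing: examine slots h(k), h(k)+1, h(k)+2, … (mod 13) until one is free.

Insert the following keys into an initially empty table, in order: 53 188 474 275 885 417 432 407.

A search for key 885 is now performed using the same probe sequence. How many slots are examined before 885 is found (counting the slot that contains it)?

53 hashes to 12; slot 12 is free -> place at 12.
188 hashes to 2; slot 2 is free -> place at 2.
474 hashes to 2; 2 taken -> place at 3.
275 hashes to 10; slot 10 is free -> place at 10.
885 hashes to 12; 12 taken -> place at 0.
417 hashes to 12; 12,0 taken -> place at 1.
432 hashes to 8; slot 8 is free -> place at 8.
407 hashes to 6; slot 6 is free -> place at 6.
Table: [885, 417, 188, 474, ., ., 407, ., 432, ., 275, ., 53]
Lookup 885: h=12, probe 12,0 → found at 0.

2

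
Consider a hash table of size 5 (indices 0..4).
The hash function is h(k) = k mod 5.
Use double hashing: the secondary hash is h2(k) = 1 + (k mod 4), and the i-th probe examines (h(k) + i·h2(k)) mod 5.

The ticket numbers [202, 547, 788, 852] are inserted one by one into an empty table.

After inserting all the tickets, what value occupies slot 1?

202: h=2 -> slot 2
547: h=2, h2=4, probe 2,1 -> slot 1
788: h=3 -> slot 3
852: h=2, h2=1, probe 2,3,4 -> slot 4
Table: [_, 547, 202, 788, 852]

547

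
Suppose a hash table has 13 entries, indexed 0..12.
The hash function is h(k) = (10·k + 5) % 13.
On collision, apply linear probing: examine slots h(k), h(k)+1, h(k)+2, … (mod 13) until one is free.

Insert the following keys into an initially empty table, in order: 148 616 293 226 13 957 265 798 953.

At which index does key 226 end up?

5

Insert 148: h=3, slot 3 empty -> index 3.
Insert 616: h=3, slot 3 occupied -> index 4.
Insert 293: h=10, slot 10 empty -> index 10.
Insert 226: h=3, slots 3,4 occupied -> index 5.
Insert 13: h=5, slot 5 occupied -> index 6.
Insert 957: h=7, slot 7 empty -> index 7.
Insert 265: h=3, slots 3,4,5,6,7 occupied -> index 8.
Insert 798: h=3, slots 3,4,5,6,7,8 occupied -> index 9.
Insert 953: h=6, slots 6,7,8,9,10 occupied -> index 11.
Table: [., ., ., 148, 616, 226, 13, 957, 265, 798, 293, 953, .]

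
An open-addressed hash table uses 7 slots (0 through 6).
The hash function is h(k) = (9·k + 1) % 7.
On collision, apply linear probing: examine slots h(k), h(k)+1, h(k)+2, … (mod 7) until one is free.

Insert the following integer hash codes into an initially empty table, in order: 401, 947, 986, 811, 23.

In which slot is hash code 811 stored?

401 hashes to 5; slot 5 is free -> place at 5.
947 hashes to 5; 5 taken -> place at 6.
986 hashes to 6; 6 taken -> place at 0.
811 hashes to 6; 6,0 taken -> place at 1.
23 hashes to 5; 5,6,0,1 taken -> place at 2.
Table: [986, 811, 23, -, -, 401, 947]

1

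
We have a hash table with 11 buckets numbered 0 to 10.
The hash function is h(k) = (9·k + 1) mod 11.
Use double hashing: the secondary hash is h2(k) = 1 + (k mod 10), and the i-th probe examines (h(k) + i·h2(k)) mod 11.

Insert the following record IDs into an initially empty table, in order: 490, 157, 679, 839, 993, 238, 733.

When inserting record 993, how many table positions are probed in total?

490 hashes to 0; slot 0 is free => place at 0.
157 hashes to 6; slot 6 is free => place at 6.
679 hashes to 7; slot 7 is free => place at 7.
839 hashes to 6, h2=10; 6 taken => place at 5.
993 hashes to 6, h2=4; 6 taken => place at 10.
238 hashes to 9; slot 9 is free => place at 9.
733 hashes to 9, h2=4; 9 taken => place at 2.
Table: [490, _, 733, _, _, 839, 157, 679, _, 238, 993]

2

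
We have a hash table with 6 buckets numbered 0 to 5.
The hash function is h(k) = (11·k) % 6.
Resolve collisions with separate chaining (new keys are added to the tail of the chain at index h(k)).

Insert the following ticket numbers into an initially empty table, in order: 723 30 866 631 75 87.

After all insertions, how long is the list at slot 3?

723 -> bucket 3
30 -> bucket 0
866 -> bucket 4
631 -> bucket 5
75 -> bucket 3 (collision)
87 -> bucket 3 (collision)
Final buckets:
0: 30
1: .
2: .
3: 723 -> 75 -> 87
4: 866
5: 631

3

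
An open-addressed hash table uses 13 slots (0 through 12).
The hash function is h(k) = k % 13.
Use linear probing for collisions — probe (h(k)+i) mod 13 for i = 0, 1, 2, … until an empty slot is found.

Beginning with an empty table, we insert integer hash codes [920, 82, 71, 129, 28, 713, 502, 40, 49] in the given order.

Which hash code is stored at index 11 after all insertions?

713

920: h=10 → slot 10
82: h=4 → slot 4
71: h=6 → slot 6
129: h=12 → slot 12
28: h=2 → slot 2
713: h=11 → slot 11
502: h=8 → slot 8
40: h=1 → slot 1
49: h=10, probe 10,11,12,0 → slot 0
Table: [49, 40, 28, ., 82, ., 71, ., 502, ., 920, 713, 129]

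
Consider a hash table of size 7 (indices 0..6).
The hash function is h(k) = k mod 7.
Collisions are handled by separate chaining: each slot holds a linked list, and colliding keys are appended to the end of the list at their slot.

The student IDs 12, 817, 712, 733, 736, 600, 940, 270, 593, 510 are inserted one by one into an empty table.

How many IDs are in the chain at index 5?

12 -> bucket 5
817 -> bucket 5 (collision)
712 -> bucket 5 (collision)
733 -> bucket 5 (collision)
736 -> bucket 1
600 -> bucket 5 (collision)
940 -> bucket 2
270 -> bucket 4
593 -> bucket 5 (collision)
510 -> bucket 6
Final buckets:
0: .
1: 736
2: 940
3: .
4: 270
5: 12 -> 817 -> 712 -> 733 -> 600 -> 593
6: 510

6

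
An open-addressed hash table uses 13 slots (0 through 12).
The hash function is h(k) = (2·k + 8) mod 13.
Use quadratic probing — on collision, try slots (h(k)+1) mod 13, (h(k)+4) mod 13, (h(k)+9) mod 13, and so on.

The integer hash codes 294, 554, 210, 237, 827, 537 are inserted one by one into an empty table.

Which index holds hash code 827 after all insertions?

294 hashes to 11; slot 11 is free -> place at 11.
554 hashes to 11; 11 taken -> place at 12.
210 hashes to 12; 12 taken -> place at 0.
237 hashes to 1; slot 1 is free -> place at 1.
827 hashes to 11; 11,12 taken -> place at 2.
537 hashes to 3; slot 3 is free -> place at 3.
Table: [210, 237, 827, 537, ., ., ., ., ., ., ., 294, 554]

2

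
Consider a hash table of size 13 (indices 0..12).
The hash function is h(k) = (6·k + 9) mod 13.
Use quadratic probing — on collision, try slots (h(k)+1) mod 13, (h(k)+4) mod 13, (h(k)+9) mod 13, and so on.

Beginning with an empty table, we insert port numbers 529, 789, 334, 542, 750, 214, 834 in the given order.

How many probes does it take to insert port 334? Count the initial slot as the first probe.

529: h=11 -> slot 11
789: h=11, probe 11,12 -> slot 12
334: h=11, probe 11,12,2 -> slot 2
542: h=11, probe 11,12,2,7 -> slot 7
750: h=11, probe 11,12,2,7,1 -> slot 1
214: h=6 -> slot 6
834: h=8 -> slot 8
Table: [-, 750, 334, -, -, -, 214, 542, 834, -, -, 529, 789]

3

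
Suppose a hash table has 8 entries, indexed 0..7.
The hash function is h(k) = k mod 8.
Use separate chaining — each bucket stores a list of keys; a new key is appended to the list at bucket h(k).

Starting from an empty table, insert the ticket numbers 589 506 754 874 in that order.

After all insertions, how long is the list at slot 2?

Insert 589: h=5, bucket 5 empty → new chain.
Insert 506: h=2, bucket 2 empty → new chain.
Insert 754: h=2, bucket 2 nonempty → append to chain.
Insert 874: h=2, bucket 2 nonempty → append to chain.
Final buckets:
0: —
1: —
2: 506 -> 754 -> 874
3: —
4: —
5: 589
6: —
7: —

3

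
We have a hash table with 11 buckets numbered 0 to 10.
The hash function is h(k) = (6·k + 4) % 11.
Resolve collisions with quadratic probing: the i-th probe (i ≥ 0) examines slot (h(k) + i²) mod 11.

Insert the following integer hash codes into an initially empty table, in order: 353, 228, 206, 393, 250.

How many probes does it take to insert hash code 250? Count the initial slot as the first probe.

4

Insert 353: h=10, slot 10 empty => index 10.
Insert 228: h=8, slot 8 empty => index 8.
Insert 206: h=8, slot 8 occupied => index 9.
Insert 393: h=8, slots 8,9 occupied => index 1.
Insert 250: h=8, slots 8,9,1 occupied => index 6.
Table: [—, 393, —, —, —, —, 250, —, 228, 206, 353]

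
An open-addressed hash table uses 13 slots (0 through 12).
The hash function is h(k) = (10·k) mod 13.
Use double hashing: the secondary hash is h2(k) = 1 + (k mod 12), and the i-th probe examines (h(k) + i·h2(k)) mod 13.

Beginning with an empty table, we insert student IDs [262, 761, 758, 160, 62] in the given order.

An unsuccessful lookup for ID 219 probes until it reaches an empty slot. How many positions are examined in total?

Insert 262: h=7, slot 7 empty -> index 7.
Insert 761: h=5, slot 5 empty -> index 5.
Insert 758: h=1, slot 1 empty -> index 1.
Insert 160: h=1, h2=5, slot 1 occupied -> index 6.
Insert 62: h=9, slot 9 empty -> index 9.
Table: [∅, 758, ∅, ∅, ∅, 761, 160, 262, ∅, 62, ∅, ∅, ∅]
Lookup 219: h=6, h2=4, probe 6,10 → slot 10 empty, not found.

2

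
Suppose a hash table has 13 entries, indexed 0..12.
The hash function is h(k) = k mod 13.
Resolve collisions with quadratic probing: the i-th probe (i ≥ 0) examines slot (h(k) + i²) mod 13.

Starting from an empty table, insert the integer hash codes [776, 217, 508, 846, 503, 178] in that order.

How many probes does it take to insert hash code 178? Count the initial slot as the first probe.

4

776: h=9 => slot 9
217: h=9, probe 9,10 => slot 10
508: h=1 => slot 1
846: h=1, probe 1,2 => slot 2
503: h=9, probe 9,10,0 => slot 0
178: h=9, probe 9,10,0,5 => slot 5
Table: [503, 508, 846, ., ., 178, ., ., ., 776, 217, ., .]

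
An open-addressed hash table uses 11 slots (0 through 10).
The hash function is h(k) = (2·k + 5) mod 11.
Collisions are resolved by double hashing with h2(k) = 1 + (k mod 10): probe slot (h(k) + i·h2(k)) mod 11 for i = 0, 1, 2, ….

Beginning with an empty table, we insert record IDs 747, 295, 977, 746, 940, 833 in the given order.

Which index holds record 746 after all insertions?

8

747: h=3 => slot 3
295: h=1 => slot 1
977: h=1, h2=8, probe 1,9 => slot 9
746: h=1, h2=7, probe 1,8 => slot 8
940: h=4 => slot 4
833: h=10 => slot 10
Table: [-, 295, -, 747, 940, -, -, -, 746, 977, 833]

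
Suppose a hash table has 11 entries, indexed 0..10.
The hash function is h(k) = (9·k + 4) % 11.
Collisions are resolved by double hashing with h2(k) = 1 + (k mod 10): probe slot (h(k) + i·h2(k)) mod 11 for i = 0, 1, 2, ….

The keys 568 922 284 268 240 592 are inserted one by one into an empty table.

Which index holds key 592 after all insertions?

568 hashes to 1; slot 1 is free -> place at 1.
922 hashes to 8; slot 8 is free -> place at 8.
284 hashes to 8, h2=5; 8 taken -> place at 2.
268 hashes to 7; slot 7 is free -> place at 7.
240 hashes to 8, h2=1; 8 taken -> place at 9.
592 hashes to 8, h2=3; 8 taken -> place at 0.
Table: [592, 568, 284, ∅, ∅, ∅, ∅, 268, 922, 240, ∅]

0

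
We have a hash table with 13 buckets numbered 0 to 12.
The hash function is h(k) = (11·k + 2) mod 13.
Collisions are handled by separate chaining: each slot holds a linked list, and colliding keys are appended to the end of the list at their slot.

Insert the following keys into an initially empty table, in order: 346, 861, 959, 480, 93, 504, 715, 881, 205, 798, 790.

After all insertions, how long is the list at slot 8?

Insert 346: h=12, bucket 12 empty -> new chain.
Insert 861: h=9, bucket 9 empty -> new chain.
Insert 959: h=8, bucket 8 empty -> new chain.
Insert 480: h=4, bucket 4 empty -> new chain.
Insert 93: h=11, bucket 11 empty -> new chain.
Insert 504: h=8, bucket 8 nonempty -> append to chain.
Insert 715: h=2, bucket 2 empty -> new chain.
Insert 881: h=8, bucket 8 nonempty -> append to chain.
Insert 205: h=8, bucket 8 nonempty -> append to chain.
Insert 798: h=5, bucket 5 empty -> new chain.
Insert 790: h=8, bucket 8 nonempty -> append to chain.
Final buckets:
0: _
1: _
2: 715
3: _
4: 480
5: 798
6: _
7: _
8: 959 -> 504 -> 881 -> 205 -> 790
9: 861
10: _
11: 93
12: 346

5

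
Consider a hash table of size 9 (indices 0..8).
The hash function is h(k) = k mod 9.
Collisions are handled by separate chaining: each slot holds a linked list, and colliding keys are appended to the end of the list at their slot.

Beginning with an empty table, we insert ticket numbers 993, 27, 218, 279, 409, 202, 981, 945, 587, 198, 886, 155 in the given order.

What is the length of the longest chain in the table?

Insert 993: h=3, bucket 3 empty → new chain.
Insert 27: h=0, bucket 0 empty → new chain.
Insert 218: h=2, bucket 2 empty → new chain.
Insert 279: h=0, bucket 0 nonempty → append to chain.
Insert 409: h=4, bucket 4 empty → new chain.
Insert 202: h=4, bucket 4 nonempty → append to chain.
Insert 981: h=0, bucket 0 nonempty → append to chain.
Insert 945: h=0, bucket 0 nonempty → append to chain.
Insert 587: h=2, bucket 2 nonempty → append to chain.
Insert 198: h=0, bucket 0 nonempty → append to chain.
Insert 886: h=4, bucket 4 nonempty → append to chain.
Insert 155: h=2, bucket 2 nonempty → append to chain.
Final buckets:
0: 27 -> 279 -> 981 -> 945 -> 198
1: -
2: 218 -> 587 -> 155
3: 993
4: 409 -> 202 -> 886
5: -
6: -
7: -
8: -

5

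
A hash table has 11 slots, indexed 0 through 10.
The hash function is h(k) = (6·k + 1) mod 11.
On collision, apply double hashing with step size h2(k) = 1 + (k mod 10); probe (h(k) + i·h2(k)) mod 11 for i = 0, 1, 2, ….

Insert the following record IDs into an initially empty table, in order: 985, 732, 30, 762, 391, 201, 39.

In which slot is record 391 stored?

985: h=4 => slot 4
732: h=4, h2=3, probe 4,7 => slot 7
30: h=5 => slot 5
762: h=8 => slot 8
391: h=4, h2=2, probe 4,6 => slot 6
201: h=8, h2=2, probe 8,10 => slot 10
39: h=4, h2=10, probe 4,3 => slot 3
Table: [., ., ., 39, 985, 30, 391, 732, 762, ., 201]

6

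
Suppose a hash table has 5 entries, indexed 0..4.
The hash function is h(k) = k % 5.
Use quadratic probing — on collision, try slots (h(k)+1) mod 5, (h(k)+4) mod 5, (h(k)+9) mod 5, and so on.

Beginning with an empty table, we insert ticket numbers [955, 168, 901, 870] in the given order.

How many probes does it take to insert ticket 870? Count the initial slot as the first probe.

3

Insert 955: h=0, slot 0 empty → index 0.
Insert 168: h=3, slot 3 empty → index 3.
Insert 901: h=1, slot 1 empty → index 1.
Insert 870: h=0, slots 0,1 occupied → index 4.
Table: [955, 901, —, 168, 870]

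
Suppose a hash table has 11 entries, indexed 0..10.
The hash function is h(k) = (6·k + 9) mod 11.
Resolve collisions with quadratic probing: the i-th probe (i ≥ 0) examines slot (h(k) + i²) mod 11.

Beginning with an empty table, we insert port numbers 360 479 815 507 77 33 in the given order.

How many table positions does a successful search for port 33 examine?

2

Insert 360: h=2, slot 2 empty → index 2.
Insert 479: h=1, slot 1 empty → index 1.
Insert 815: h=4, slot 4 empty → index 4.
Insert 507: h=4, slot 4 occupied → index 5.
Insert 77: h=9, slot 9 empty → index 9.
Insert 33: h=9, slot 9 occupied → index 10.
Table: [∅, 479, 360, ∅, 815, 507, ∅, ∅, ∅, 77, 33]
Lookup 33: h=9, probe 9,10 → found at 10.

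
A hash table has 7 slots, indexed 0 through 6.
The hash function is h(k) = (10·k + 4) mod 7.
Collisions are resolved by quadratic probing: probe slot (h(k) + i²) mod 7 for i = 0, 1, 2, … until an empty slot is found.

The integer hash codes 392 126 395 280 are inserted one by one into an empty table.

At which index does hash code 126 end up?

392 hashes to 4; slot 4 is free -> place at 4.
126 hashes to 4; 4 taken -> place at 5.
395 hashes to 6; slot 6 is free -> place at 6.
280 hashes to 4; 4,5 taken -> place at 1.
Table: [-, 280, -, -, 392, 126, 395]

5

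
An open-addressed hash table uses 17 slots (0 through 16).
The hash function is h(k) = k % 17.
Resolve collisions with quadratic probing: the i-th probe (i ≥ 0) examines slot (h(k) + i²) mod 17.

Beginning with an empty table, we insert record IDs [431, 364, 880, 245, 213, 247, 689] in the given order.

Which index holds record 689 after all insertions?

1

431: h=6 -> slot 6
364: h=7 -> slot 7
880: h=13 -> slot 13
245: h=7, probe 7,8 -> slot 8
213: h=9 -> slot 9
247: h=9, probe 9,10 -> slot 10
689: h=9, probe 9,10,13,1 -> slot 1
Table: [., 689, ., ., ., ., 431, 364, 245, 213, 247, ., ., 880, ., ., .]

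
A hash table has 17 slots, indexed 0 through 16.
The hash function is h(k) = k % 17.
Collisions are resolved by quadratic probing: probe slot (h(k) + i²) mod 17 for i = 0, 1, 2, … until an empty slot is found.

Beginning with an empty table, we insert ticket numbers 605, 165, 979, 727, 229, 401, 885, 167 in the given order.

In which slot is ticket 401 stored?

605 hashes to 10; slot 10 is free -> place at 10.
165 hashes to 12; slot 12 is free -> place at 12.
979 hashes to 10; 10 taken -> place at 11.
727 hashes to 13; slot 13 is free -> place at 13.
229 hashes to 8; slot 8 is free -> place at 8.
401 hashes to 10; 10,11 taken -> place at 14.
885 hashes to 1; slot 1 is free -> place at 1.
167 hashes to 14; 14 taken -> place at 15.
Table: [∅, 885, ∅, ∅, ∅, ∅, ∅, ∅, 229, ∅, 605, 979, 165, 727, 401, 167, ∅]

14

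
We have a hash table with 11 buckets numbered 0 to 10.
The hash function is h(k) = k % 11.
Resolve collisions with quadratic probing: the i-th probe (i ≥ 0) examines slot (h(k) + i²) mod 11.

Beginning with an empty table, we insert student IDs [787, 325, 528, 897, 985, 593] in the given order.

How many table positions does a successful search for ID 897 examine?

Insert 787: h=6, slot 6 empty → index 6.
Insert 325: h=6, slot 6 occupied → index 7.
Insert 528: h=0, slot 0 empty → index 0.
Insert 897: h=6, slots 6,7 occupied → index 10.
Insert 985: h=6, slots 6,7,10 occupied → index 4.
Insert 593: h=10, slots 10,0 occupied → index 3.
Table: [528, ., ., 593, 985, ., 787, 325, ., ., 897]
Lookup 897: h=6, probe 6,7,10 → found at 10.

3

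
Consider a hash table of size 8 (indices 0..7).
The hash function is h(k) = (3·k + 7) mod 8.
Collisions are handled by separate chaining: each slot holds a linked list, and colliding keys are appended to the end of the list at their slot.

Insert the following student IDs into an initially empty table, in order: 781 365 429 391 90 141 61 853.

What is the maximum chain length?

6

781 → bucket 6
365 → bucket 6 (collision)
429 → bucket 6 (collision)
391 → bucket 4
90 → bucket 5
141 → bucket 6 (collision)
61 → bucket 6 (collision)
853 → bucket 6 (collision)
Final buckets:
0: —
1: —
2: —
3: —
4: 391
5: 90
6: 781 -> 365 -> 429 -> 141 -> 61 -> 853
7: —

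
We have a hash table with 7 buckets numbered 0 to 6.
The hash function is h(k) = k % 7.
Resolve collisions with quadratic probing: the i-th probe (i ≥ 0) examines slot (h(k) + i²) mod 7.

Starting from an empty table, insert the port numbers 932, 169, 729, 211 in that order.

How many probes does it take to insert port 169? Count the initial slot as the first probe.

2

Insert 932: h=1, slot 1 empty => index 1.
Insert 169: h=1, slot 1 occupied => index 2.
Insert 729: h=1, slots 1,2 occupied => index 5.
Insert 211: h=1, slots 1,2,5 occupied => index 3.
Table: [∅, 932, 169, 211, ∅, 729, ∅]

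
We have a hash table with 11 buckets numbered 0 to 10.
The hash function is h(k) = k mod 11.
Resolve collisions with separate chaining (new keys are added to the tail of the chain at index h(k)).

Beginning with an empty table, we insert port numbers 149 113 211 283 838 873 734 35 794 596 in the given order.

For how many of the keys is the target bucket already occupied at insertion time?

Insert 149: h=6, bucket 6 empty -> new chain.
Insert 113: h=3, bucket 3 empty -> new chain.
Insert 211: h=2, bucket 2 empty -> new chain.
Insert 283: h=8, bucket 8 empty -> new chain.
Insert 838: h=2, bucket 2 nonempty -> append to chain.
Insert 873: h=4, bucket 4 empty -> new chain.
Insert 734: h=8, bucket 8 nonempty -> append to chain.
Insert 35: h=2, bucket 2 nonempty -> append to chain.
Insert 794: h=2, bucket 2 nonempty -> append to chain.
Insert 596: h=2, bucket 2 nonempty -> append to chain.
Final buckets:
0: —
1: —
2: 211 -> 838 -> 35 -> 794 -> 596
3: 113
4: 873
5: —
6: 149
7: —
8: 283 -> 734
9: —
10: —

5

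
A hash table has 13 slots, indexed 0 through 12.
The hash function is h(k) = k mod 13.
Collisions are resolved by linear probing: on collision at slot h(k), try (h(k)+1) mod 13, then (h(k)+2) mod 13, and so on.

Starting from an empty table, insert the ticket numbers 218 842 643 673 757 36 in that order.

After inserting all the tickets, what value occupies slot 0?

218 hashes to 10; slot 10 is free => place at 10.
842 hashes to 10; 10 taken => place at 11.
643 hashes to 6; slot 6 is free => place at 6.
673 hashes to 10; 10,11 taken => place at 12.
757 hashes to 3; slot 3 is free => place at 3.
36 hashes to 10; 10,11,12 taken => place at 0.
Table: [36, _, _, 757, _, _, 643, _, _, _, 218, 842, 673]

36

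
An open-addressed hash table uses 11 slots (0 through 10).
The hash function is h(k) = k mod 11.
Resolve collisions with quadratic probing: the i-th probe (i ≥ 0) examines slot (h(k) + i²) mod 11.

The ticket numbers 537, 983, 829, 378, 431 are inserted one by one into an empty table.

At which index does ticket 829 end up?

Insert 537: h=9, slot 9 empty -> index 9.
Insert 983: h=4, slot 4 empty -> index 4.
Insert 829: h=4, slot 4 occupied -> index 5.
Insert 378: h=4, slots 4,5 occupied -> index 8.
Insert 431: h=2, slot 2 empty -> index 2.
Table: [., ., 431, ., 983, 829, ., ., 378, 537, .]

5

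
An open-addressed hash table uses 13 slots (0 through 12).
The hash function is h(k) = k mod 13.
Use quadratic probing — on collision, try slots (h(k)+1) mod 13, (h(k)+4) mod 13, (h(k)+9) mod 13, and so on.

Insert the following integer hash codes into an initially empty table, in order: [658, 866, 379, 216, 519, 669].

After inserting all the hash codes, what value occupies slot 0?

519

658 hashes to 8; slot 8 is free => place at 8.
866 hashes to 8; 8 taken => place at 9.
379 hashes to 2; slot 2 is free => place at 2.
216 hashes to 8; 8,9 taken => place at 12.
519 hashes to 12; 12 taken => place at 0.
669 hashes to 6; slot 6 is free => place at 6.
Table: [519, ∅, 379, ∅, ∅, ∅, 669, ∅, 658, 866, ∅, ∅, 216]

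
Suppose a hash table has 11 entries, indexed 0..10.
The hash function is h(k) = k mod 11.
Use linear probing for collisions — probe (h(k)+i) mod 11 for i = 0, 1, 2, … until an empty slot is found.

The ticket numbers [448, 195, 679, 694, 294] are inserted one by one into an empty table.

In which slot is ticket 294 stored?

0

448: h=8 -> slot 8
195: h=8, probe 8,9 -> slot 9
679: h=8, probe 8,9,10 -> slot 10
694: h=1 -> slot 1
294: h=8, probe 8,9,10,0 -> slot 0
Table: [294, 694, —, —, —, —, —, —, 448, 195, 679]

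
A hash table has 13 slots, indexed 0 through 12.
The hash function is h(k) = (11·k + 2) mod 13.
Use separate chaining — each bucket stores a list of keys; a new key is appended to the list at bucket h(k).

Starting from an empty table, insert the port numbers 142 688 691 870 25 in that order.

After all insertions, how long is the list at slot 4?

4

Insert 142: h=4, bucket 4 empty → new chain.
Insert 688: h=4, bucket 4 nonempty → append to chain.
Insert 691: h=11, bucket 11 empty → new chain.
Insert 870: h=4, bucket 4 nonempty → append to chain.
Insert 25: h=4, bucket 4 nonempty → append to chain.
Final buckets:
0: .
1: .
2: .
3: .
4: 142 -> 688 -> 870 -> 25
5: .
6: .
7: .
8: .
9: .
10: .
11: 691
12: .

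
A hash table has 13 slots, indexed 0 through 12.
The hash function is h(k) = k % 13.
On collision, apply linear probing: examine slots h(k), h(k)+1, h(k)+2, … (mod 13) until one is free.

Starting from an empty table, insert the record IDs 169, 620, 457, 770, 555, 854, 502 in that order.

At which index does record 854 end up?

169: h=0 -> slot 0
620: h=9 -> slot 9
457: h=2 -> slot 2
770: h=3 -> slot 3
555: h=9, probe 9,10 -> slot 10
854: h=9, probe 9,10,11 -> slot 11
502: h=8 -> slot 8
Table: [169, —, 457, 770, —, —, —, —, 502, 620, 555, 854, —]

11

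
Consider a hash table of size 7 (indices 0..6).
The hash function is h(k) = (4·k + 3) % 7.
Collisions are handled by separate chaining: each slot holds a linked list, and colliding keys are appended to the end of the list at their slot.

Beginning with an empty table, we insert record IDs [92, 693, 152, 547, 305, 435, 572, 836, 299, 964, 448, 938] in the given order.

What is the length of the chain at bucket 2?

Insert 92: h=0, bucket 0 empty → new chain.
Insert 693: h=3, bucket 3 empty → new chain.
Insert 152: h=2, bucket 2 empty → new chain.
Insert 547: h=0, bucket 0 nonempty → append to chain.
Insert 305: h=5, bucket 5 empty → new chain.
Insert 435: h=0, bucket 0 nonempty → append to chain.
Insert 572: h=2, bucket 2 nonempty → append to chain.
Insert 836: h=1, bucket 1 empty → new chain.
Insert 299: h=2, bucket 2 nonempty → append to chain.
Insert 964: h=2, bucket 2 nonempty → append to chain.
Insert 448: h=3, bucket 3 nonempty → append to chain.
Insert 938: h=3, bucket 3 nonempty → append to chain.
Final buckets:
0: 92 -> 547 -> 435
1: 836
2: 152 -> 572 -> 299 -> 964
3: 693 -> 448 -> 938
4: .
5: 305
6: .

4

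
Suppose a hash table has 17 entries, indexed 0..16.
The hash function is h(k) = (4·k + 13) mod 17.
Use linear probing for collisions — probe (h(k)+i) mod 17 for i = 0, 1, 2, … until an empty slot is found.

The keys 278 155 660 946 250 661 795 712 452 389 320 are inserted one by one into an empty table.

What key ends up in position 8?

278: h=3 → slot 3
155: h=4 → slot 4
660: h=1 → slot 1
946: h=6 → slot 6
250: h=10 → slot 10
661: h=5 → slot 5
795: h=14 → slot 14
712: h=5, probe 5,6,7 → slot 7
452: h=2 → slot 2
389: h=5, probe 5,6,7,8 → slot 8
320: h=1, probe 1,2,3,4,5,6,7,8,9 → slot 9
Table: [—, 660, 452, 278, 155, 661, 946, 712, 389, 320, 250, —, —, —, 795, —, —]

389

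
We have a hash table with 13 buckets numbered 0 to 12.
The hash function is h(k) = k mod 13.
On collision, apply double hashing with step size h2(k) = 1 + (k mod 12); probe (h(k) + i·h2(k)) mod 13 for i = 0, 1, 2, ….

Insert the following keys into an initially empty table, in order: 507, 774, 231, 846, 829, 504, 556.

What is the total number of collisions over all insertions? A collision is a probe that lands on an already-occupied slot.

3

Insert 507: h=0, slot 0 empty => index 0.
Insert 774: h=7, slot 7 empty => index 7.
Insert 231: h=10, slot 10 empty => index 10.
Insert 846: h=1, slot 1 empty => index 1.
Insert 829: h=10, h2=2, slot 10 occupied => index 12.
Insert 504: h=10, h2=1, slot 10 occupied => index 11.
Insert 556: h=10, h2=5, slot 10 occupied => index 2.
Table: [507, 846, 556, -, -, -, -, 774, -, -, 231, 504, 829]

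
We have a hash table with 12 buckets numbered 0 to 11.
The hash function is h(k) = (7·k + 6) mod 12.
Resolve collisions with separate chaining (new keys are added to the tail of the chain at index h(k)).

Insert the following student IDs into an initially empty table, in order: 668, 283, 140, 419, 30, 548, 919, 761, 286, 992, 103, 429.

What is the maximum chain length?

4

Insert 668: h=2, bucket 2 empty -> new chain.
Insert 283: h=7, bucket 7 empty -> new chain.
Insert 140: h=2, bucket 2 nonempty -> append to chain.
Insert 419: h=11, bucket 11 empty -> new chain.
Insert 30: h=0, bucket 0 empty -> new chain.
Insert 548: h=2, bucket 2 nonempty -> append to chain.
Insert 919: h=7, bucket 7 nonempty -> append to chain.
Insert 761: h=5, bucket 5 empty -> new chain.
Insert 286: h=4, bucket 4 empty -> new chain.
Insert 992: h=2, bucket 2 nonempty -> append to chain.
Insert 103: h=7, bucket 7 nonempty -> append to chain.
Insert 429: h=9, bucket 9 empty -> new chain.
Final buckets:
0: 30
1: _
2: 668 -> 140 -> 548 -> 992
3: _
4: 286
5: 761
6: _
7: 283 -> 919 -> 103
8: _
9: 429
10: _
11: 419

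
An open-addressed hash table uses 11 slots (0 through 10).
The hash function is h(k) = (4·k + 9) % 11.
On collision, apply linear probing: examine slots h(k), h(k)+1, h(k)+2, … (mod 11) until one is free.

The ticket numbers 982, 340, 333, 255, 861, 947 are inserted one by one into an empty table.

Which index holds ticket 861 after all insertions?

982: h=10 => slot 10
340: h=5 => slot 5
333: h=10, probe 10,0 => slot 0
255: h=6 => slot 6
861: h=10, probe 10,0,1 => slot 1
947: h=2 => slot 2
Table: [333, 861, 947, -, -, 340, 255, -, -, -, 982]

1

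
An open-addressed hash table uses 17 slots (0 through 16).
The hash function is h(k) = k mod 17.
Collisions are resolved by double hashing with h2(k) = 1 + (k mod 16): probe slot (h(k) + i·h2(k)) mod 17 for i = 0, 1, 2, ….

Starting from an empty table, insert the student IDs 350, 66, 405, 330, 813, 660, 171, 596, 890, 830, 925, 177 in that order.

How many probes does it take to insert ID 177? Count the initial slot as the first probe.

350 hashes to 10; slot 10 is free -> place at 10.
66 hashes to 15; slot 15 is free -> place at 15.
405 hashes to 14; slot 14 is free -> place at 14.
330 hashes to 7; slot 7 is free -> place at 7.
813 hashes to 14, h2=14; 14 taken -> place at 11.
660 hashes to 14, h2=5; 14 taken -> place at 2.
171 hashes to 1; slot 1 is free -> place at 1.
596 hashes to 1, h2=5; 1 taken -> place at 6.
890 hashes to 6, h2=11; 6 taken -> place at 0.
830 hashes to 14, h2=15; 14 taken -> place at 12.
925 hashes to 7, h2=14; 7 taken -> place at 4.
177 hashes to 7, h2=2; 7 taken -> place at 9.
Table: [890, 171, 660, -, 925, -, 596, 330, -, 177, 350, 813, 830, -, 405, 66, -]

2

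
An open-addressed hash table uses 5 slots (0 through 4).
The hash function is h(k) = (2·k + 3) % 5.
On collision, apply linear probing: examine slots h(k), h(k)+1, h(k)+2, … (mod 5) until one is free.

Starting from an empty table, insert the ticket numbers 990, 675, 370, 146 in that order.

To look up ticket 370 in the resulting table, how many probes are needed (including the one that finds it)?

Insert 990: h=3, slot 3 empty => index 3.
Insert 675: h=3, slot 3 occupied => index 4.
Insert 370: h=3, slots 3,4 occupied => index 0.
Insert 146: h=0, slot 0 occupied => index 1.
Table: [370, 146, ∅, 990, 675]
Lookup 370: h=3, probe 3,4,0 → found at 0.

3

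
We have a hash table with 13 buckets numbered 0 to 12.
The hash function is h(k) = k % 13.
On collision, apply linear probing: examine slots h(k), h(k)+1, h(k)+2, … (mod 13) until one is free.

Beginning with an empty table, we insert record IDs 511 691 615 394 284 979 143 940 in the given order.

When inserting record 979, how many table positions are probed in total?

4

Insert 511: h=4, slot 4 empty => index 4.
Insert 691: h=2, slot 2 empty => index 2.
Insert 615: h=4, slot 4 occupied => index 5.
Insert 394: h=4, slots 4,5 occupied => index 6.
Insert 284: h=11, slot 11 empty => index 11.
Insert 979: h=4, slots 4,5,6 occupied => index 7.
Insert 143: h=0, slot 0 empty => index 0.
Insert 940: h=4, slots 4,5,6,7 occupied => index 8.
Table: [143, ., 691, ., 511, 615, 394, 979, 940, ., ., 284, .]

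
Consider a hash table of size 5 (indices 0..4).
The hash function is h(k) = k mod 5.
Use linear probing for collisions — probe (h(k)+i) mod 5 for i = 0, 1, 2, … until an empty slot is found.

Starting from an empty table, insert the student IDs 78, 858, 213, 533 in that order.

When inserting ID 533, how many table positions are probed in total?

Insert 78: h=3, slot 3 empty → index 3.
Insert 858: h=3, slot 3 occupied → index 4.
Insert 213: h=3, slots 3,4 occupied → index 0.
Insert 533: h=3, slots 3,4,0 occupied → index 1.
Table: [213, 533, —, 78, 858]

4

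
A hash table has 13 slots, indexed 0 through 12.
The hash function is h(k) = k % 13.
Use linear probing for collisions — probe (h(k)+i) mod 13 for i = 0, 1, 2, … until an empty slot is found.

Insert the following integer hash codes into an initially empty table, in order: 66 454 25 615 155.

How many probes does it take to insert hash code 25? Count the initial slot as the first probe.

66 hashes to 1; slot 1 is free -> place at 1.
454 hashes to 12; slot 12 is free -> place at 12.
25 hashes to 12; 12 taken -> place at 0.
615 hashes to 4; slot 4 is free -> place at 4.
155 hashes to 12; 12,0,1 taken -> place at 2.
Table: [25, 66, 155, —, 615, —, —, —, —, —, —, —, 454]

2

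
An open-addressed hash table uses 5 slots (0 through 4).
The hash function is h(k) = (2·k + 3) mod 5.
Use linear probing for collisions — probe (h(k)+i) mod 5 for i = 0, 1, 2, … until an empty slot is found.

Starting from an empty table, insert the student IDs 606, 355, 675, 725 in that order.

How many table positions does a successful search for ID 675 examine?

2

Insert 606: h=0, slot 0 empty => index 0.
Insert 355: h=3, slot 3 empty => index 3.
Insert 675: h=3, slot 3 occupied => index 4.
Insert 725: h=3, slots 3,4,0 occupied => index 1.
Table: [606, 725, ∅, 355, 675]
Lookup 675: h=3, probe 3,4 → found at 4.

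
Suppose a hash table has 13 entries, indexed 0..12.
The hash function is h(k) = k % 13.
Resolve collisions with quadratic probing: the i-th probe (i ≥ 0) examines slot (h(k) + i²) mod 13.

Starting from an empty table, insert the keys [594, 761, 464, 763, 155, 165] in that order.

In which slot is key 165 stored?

5

594: h=9 -> slot 9
761: h=7 -> slot 7
464: h=9, probe 9,10 -> slot 10
763: h=9, probe 9,10,0 -> slot 0
155: h=12 -> slot 12
165: h=9, probe 9,10,0,5 -> slot 5
Table: [763, _, _, _, _, 165, _, 761, _, 594, 464, _, 155]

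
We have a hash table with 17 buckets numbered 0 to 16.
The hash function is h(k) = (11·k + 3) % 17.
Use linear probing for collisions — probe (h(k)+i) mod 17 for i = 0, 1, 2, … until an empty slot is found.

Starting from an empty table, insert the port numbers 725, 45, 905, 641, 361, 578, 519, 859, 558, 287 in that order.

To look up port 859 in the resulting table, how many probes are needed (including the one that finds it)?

2

725 hashes to 5; slot 5 is free => place at 5.
45 hashes to 5; 5 taken => place at 6.
905 hashes to 13; slot 13 is free => place at 13.
641 hashes to 16; slot 16 is free => place at 16.
361 hashes to 13; 13 taken => place at 14.
578 hashes to 3; slot 3 is free => place at 3.
519 hashes to 0; slot 0 is free => place at 0.
859 hashes to 0; 0 taken => place at 1.
558 hashes to 4; slot 4 is free => place at 4.
287 hashes to 15; slot 15 is free => place at 15.
Table: [519, 859, -, 578, 558, 725, 45, -, -, -, -, -, -, 905, 361, 287, 641]
Lookup 859: h=0, probe 0,1 → found at 1.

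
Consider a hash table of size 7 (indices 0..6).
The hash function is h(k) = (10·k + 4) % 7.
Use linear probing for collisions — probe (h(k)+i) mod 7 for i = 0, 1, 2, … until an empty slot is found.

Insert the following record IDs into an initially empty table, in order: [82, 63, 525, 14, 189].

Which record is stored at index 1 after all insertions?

Insert 82: h=5, slot 5 empty -> index 5.
Insert 63: h=4, slot 4 empty -> index 4.
Insert 525: h=4, slots 4,5 occupied -> index 6.
Insert 14: h=4, slots 4,5,6 occupied -> index 0.
Insert 189: h=4, slots 4,5,6,0 occupied -> index 1.
Table: [14, 189, -, -, 63, 82, 525]

189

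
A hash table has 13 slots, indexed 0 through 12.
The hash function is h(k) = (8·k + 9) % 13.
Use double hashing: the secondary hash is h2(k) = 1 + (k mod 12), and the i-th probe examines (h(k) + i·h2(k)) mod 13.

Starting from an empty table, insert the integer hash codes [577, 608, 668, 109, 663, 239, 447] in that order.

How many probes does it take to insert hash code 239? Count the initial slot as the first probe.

3

577: h=10 -> slot 10
608: h=11 -> slot 11
668: h=10, h2=9, probe 10,6 -> slot 6
109: h=10, h2=2, probe 10,12 -> slot 12
663: h=9 -> slot 9
239: h=10, h2=12, probe 10,9,8 -> slot 8
447: h=10, h2=4, probe 10,1 -> slot 1
Table: [., 447, ., ., ., ., 668, ., 239, 663, 577, 608, 109]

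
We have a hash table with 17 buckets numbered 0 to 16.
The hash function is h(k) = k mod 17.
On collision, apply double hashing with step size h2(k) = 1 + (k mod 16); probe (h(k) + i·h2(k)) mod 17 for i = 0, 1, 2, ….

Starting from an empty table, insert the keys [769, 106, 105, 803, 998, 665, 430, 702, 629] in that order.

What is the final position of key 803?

8

769 hashes to 4; slot 4 is free → place at 4.
106 hashes to 4, h2=11; 4 taken → place at 15.
105 hashes to 3; slot 3 is free → place at 3.
803 hashes to 4, h2=4; 4 taken → place at 8.
998 hashes to 12; slot 12 is free → place at 12.
665 hashes to 2; slot 2 is free → place at 2.
430 hashes to 5; slot 5 is free → place at 5.
702 hashes to 5, h2=15; 5,3 taken → place at 1.
629 hashes to 0; slot 0 is free → place at 0.
Table: [629, 702, 665, 105, 769, 430, —, —, 803, —, —, —, 998, —, —, 106, —]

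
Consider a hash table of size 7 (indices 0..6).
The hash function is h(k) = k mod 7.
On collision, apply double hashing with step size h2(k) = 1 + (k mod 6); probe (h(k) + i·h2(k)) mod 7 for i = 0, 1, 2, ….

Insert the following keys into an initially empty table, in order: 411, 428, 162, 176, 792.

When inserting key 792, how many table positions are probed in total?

3

411: h=5 => slot 5
428: h=1 => slot 1
162: h=1, h2=1, probe 1,2 => slot 2
176: h=1, h2=3, probe 1,4 => slot 4
792: h=1, h2=1, probe 1,2,3 => slot 3
Table: [-, 428, 162, 792, 176, 411, -]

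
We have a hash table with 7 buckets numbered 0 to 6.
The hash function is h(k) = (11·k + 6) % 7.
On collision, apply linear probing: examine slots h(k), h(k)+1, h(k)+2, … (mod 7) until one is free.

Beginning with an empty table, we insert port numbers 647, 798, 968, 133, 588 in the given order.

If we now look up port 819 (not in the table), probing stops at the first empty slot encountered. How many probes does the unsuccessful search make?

Insert 647: h=4, slot 4 empty -> index 4.
Insert 798: h=6, slot 6 empty -> index 6.
Insert 968: h=0, slot 0 empty -> index 0.
Insert 133: h=6, slots 6,0 occupied -> index 1.
Insert 588: h=6, slots 6,0,1 occupied -> index 2.
Table: [968, 133, 588, —, 647, —, 798]
Lookup 819: h=6, probe 6,0,1,2,3 → slot 3 empty, not found.

5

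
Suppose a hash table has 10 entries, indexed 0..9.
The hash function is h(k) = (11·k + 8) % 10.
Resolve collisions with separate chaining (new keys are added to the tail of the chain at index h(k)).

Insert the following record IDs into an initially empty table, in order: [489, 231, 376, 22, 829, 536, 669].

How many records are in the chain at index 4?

2

489 -> bucket 7
231 -> bucket 9
376 -> bucket 4
22 -> bucket 0
829 -> bucket 7 (collision)
536 -> bucket 4 (collision)
669 -> bucket 7 (collision)
Final buckets:
0: 22
1: -
2: -
3: -
4: 376 -> 536
5: -
6: -
7: 489 -> 829 -> 669
8: -
9: 231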